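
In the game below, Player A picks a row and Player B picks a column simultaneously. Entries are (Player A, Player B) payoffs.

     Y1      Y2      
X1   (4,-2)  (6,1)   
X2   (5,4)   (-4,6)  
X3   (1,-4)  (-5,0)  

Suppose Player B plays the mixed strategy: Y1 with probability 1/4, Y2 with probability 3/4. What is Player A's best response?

X1

Compute Player A's expected payoff from each pure strategy against the given mix.
X1: (1/4)·4 + (3/4)·6 = 11/2
X2: (1/4)·5 + (3/4)·(-4) = -7/4
X3: (1/4)·1 + (3/4)·(-5) = -7/2
Highest expected payoff is 11/2, from X1.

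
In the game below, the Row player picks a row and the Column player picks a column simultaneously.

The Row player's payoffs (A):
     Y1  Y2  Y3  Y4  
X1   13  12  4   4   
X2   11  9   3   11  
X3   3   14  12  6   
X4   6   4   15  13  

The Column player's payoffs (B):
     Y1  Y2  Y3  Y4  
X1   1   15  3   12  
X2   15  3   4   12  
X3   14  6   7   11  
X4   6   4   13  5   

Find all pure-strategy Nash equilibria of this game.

Find each player's best response to every opponent strategy; NE are the intersections.
The Row player's best responses — vs Y1: X1 (payoff 13); vs Y2: X3 (payoff 14); vs Y3: X4 (payoff 15); vs Y4: X4 (payoff 13).
The Column player's best responses — vs X1: Y2 (payoff 15); vs X2: Y1 (payoff 15); vs X3: Y1 (payoff 14); vs X4: Y3 (payoff 13).
The only mutual best response is (X4, Y3); neither player gains by switching there.

(X4, Y3)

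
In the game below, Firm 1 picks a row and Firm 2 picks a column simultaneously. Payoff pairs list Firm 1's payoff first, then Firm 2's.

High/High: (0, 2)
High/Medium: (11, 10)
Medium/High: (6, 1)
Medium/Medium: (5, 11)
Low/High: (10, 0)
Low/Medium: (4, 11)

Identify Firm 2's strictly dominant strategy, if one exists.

Check whether one of Firm 2's strategies beats all alternatives regardless of what the opponent does.
Medium strictly dominates: vs High: 10 > 2; vs Medium: 11 > 1; vs Low: 11 > 0.

Medium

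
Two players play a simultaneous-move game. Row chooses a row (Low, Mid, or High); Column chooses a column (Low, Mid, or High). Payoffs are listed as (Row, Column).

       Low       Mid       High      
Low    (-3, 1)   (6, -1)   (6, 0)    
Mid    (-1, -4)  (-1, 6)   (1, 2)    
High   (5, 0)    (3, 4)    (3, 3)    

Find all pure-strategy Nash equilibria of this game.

There is no pure-strategy Nash equilibrium

A profile is a Nash equilibrium when each player is best-responding to the other.
Row's best responses — vs Low: High (payoff 5); vs Mid: Low (payoff 6); vs High: Low (payoff 6).
Column's best responses — vs Low: Low (payoff 1); vs Mid: Mid (payoff 6); vs High: Mid (payoff 4).
No cell has both players best-responding. For instance, Row's best reply to Low is High, but against High Column prefers Mid over Low.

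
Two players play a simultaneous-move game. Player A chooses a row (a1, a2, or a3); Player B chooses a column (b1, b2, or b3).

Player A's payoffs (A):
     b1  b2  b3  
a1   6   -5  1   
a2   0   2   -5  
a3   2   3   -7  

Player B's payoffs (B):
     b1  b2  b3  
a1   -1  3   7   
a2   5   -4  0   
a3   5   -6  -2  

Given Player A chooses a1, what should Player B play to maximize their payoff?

b3

With Player A fixed at a1, Player B's payoffs are: b1 → -1, b2 → 3, b3 → 7.
The maximum is 7, achieved by b3.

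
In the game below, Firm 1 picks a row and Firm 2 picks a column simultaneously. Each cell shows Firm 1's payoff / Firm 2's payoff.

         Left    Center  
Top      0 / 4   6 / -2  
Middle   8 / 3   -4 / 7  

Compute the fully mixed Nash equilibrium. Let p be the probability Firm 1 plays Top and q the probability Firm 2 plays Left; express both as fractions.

p = 2/5, q = 5/9

Each player's mixing probability is pinned down by making the *other* player indifferent.
Firm 2 indifferent between Left and Center: p·4 + (1−p)·3 = p·(-2) + (1−p)·7 ⟹ 3 + 1p = 7 + (-9)p ⟹ p = 2/5.
Firm 1 indifferent between Top and Middle: q·0 + (1−q)·6 = q·8 + (1−q)·(-4) ⟹ 6 + (-6)q = (-4) + 12q ⟹ q = 5/9.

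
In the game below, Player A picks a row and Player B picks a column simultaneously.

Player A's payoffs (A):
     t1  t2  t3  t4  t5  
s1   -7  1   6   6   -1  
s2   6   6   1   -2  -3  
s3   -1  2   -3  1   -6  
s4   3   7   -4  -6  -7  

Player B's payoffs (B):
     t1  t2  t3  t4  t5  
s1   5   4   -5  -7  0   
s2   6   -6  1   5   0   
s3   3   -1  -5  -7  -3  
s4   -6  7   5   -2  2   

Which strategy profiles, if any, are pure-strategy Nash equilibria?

(s2, t1) and (s4, t2)

Check mutual best responses: a cell is a NE iff neither player can gain by unilaterally deviating.
Player A's best responses — vs t1: s2 (payoff 6); vs t2: s4 (payoff 7); vs t3: s1 (payoff 6); vs t4: s1 (payoff 6); vs t5: s1 (payoff -1).
Player B's best responses — vs s1: t1 (payoff 5); vs s2: t1 (payoff 6); vs s3: t1 (payoff 3); vs s4: t2 (payoff 7).
Mutual best responses occur at (s2, t1) and (s4, t2); at each, neither player gains by switching.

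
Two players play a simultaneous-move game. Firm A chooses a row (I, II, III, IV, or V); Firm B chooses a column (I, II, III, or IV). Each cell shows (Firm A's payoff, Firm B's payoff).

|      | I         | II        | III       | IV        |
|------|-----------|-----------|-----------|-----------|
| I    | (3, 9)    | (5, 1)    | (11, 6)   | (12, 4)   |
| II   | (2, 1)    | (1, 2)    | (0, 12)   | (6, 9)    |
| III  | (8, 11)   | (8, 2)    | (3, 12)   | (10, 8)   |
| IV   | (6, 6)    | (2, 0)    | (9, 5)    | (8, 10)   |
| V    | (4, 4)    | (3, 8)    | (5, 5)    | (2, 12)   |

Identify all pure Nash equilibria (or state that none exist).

Find each player's best response to every opponent strategy; NE are the intersections.
Firm A's best responses — vs I: III (payoff 8); vs II: III (payoff 8); vs III: I (payoff 11); vs IV: I (payoff 12).
Firm B's best responses — vs I: I (payoff 9); vs II: III (payoff 12); vs III: III (payoff 12); vs IV: IV (payoff 10); vs V: IV (payoff 12).
No cell has both players best-responding. For instance, Firm A's best reply to II is III, but against III Firm B prefers III over II.

There is no pure-strategy Nash equilibrium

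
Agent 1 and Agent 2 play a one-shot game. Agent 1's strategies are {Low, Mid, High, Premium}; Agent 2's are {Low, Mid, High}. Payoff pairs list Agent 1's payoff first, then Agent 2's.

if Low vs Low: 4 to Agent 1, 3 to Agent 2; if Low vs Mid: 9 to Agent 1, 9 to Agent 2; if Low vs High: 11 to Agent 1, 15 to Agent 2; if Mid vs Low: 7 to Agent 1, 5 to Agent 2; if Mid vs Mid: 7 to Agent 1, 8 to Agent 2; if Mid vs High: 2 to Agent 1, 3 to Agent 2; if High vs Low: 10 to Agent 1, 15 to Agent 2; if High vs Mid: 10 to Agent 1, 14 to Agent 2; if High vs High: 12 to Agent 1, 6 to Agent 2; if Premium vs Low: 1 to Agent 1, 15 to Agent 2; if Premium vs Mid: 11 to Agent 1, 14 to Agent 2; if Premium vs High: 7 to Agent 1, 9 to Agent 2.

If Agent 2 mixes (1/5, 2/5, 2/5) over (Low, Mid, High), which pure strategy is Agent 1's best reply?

Agent 1's best reply maximizes expected payoff against the mix.
Low: (1/5)·4 + (2/5)·9 + (2/5)·11 = 44/5
Mid: (1/5)·7 + (2/5)·7 + (2/5)·2 = 5
High: (1/5)·10 + (2/5)·10 + (2/5)·12 = 54/5
Premium: (1/5)·1 + (2/5)·11 + (2/5)·7 = 37/5
Highest expected payoff is 54/5, from High.

High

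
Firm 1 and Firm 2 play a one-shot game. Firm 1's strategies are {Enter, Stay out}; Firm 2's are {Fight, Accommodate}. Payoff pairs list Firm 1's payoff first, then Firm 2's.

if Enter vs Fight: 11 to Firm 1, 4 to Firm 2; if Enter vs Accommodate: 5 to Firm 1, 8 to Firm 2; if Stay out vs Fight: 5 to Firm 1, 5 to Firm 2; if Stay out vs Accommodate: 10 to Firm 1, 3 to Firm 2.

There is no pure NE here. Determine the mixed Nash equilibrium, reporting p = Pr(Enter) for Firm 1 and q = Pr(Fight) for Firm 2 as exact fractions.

p = 1/3, q = 5/11

In a mixed NE each player is indifferent between their pure strategies, so the opponent's mix sets the indifference.
Firm 2 indifferent between Fight and Accommodate: p·4 + (1−p)·5 = p·8 + (1−p)·3 ⟹ 5 + (-1)p = 3 + 5p ⟹ p = 1/3.
Firm 1 indifferent between Enter and Stay out: q·11 + (1−q)·5 = q·5 + (1−q)·10 ⟹ 5 + 6q = 10 + (-5)q ⟹ q = 5/11.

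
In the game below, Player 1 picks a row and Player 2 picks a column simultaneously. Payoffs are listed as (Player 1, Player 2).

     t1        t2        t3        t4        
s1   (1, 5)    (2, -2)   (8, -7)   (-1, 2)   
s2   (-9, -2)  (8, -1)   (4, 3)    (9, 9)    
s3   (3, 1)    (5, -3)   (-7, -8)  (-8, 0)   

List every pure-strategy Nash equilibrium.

Find each player's best response to every opponent strategy; NE are the intersections.
Player 1's best responses — vs t1: s3 (payoff 3); vs t2: s2 (payoff 8); vs t3: s1 (payoff 8); vs t4: s2 (payoff 9).
Player 2's best responses — vs s1: t1 (payoff 5); vs s2: t4 (payoff 9); vs s3: t1 (payoff 1).
Mutual best responses occur at (s2, t4) and (s3, t1); at each, neither player gains by switching.

(s2, t4) and (s3, t1)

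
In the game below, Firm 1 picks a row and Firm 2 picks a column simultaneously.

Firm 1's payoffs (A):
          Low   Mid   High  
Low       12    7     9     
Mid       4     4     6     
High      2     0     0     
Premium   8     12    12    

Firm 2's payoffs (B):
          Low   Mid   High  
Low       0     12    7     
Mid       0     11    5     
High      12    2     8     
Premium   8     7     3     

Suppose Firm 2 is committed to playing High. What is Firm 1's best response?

With Firm 2 fixed at High, Firm 1's payoffs are: Low → 9, Mid → 6, High → 0, Premium → 12.
The maximum is 12, achieved by Premium.

Premium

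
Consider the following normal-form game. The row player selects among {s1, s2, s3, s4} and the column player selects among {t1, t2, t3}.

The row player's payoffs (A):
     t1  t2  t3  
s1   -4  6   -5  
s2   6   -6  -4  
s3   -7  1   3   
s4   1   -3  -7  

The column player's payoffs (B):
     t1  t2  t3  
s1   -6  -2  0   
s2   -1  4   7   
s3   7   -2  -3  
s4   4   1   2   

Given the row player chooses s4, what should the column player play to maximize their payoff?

t1

With the row player fixed at s4, the column player's payoffs are: t1 → 4, t2 → 1, t3 → 2.
The maximum is 4, achieved by t1.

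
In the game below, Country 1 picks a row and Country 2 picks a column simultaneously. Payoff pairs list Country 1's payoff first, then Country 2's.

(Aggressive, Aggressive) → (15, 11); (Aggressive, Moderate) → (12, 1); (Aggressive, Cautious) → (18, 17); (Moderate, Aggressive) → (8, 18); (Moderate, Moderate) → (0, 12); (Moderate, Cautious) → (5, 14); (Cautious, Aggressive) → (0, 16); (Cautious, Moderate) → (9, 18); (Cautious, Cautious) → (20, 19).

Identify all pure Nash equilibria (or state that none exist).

(Cautious, Cautious)

Check mutual best responses: a cell is a NE iff neither player can gain by unilaterally deviating.
Country 1's best responses — vs Aggressive: Aggressive (payoff 15); vs Moderate: Aggressive (payoff 12); vs Cautious: Cautious (payoff 20).
Country 2's best responses — vs Aggressive: Cautious (payoff 17); vs Moderate: Aggressive (payoff 18); vs Cautious: Cautious (payoff 19).
The only mutual best response is (Cautious, Cautious); neither player gains by switching there.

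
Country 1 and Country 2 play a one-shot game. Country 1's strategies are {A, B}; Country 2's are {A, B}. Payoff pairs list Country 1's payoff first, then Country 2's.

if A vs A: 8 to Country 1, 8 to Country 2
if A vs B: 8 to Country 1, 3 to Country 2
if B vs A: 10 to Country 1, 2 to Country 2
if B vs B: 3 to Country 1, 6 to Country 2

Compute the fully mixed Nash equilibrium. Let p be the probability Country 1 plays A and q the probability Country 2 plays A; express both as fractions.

p = 4/9, q = 5/7

Each player's mixing probability is pinned down by making the *other* player indifferent.
Country 2 indifferent between A and B: p·8 + (1−p)·2 = p·3 + (1−p)·6 ⟹ 2 + 6p = 6 + (-3)p ⟹ p = 4/9.
Country 1 indifferent between A and B: q·8 + (1−q)·8 = q·10 + (1−q)·3 ⟹ 8 + 0q = 3 + 7q ⟹ q = 5/7.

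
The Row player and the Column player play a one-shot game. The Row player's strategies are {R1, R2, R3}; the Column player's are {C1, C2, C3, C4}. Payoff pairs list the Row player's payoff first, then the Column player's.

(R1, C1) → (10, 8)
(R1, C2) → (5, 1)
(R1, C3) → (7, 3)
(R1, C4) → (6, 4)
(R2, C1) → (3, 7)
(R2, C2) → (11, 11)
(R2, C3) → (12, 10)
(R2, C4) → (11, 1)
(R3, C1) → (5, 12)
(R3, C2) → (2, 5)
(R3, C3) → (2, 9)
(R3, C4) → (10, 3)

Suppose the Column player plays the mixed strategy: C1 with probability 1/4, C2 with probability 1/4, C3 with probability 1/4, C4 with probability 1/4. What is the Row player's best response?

R2

The Row player's best reply maximizes expected payoff against the mix.
R1: (1/4)·10 + (1/4)·5 + (1/4)·7 + (1/4)·6 = 7
R2: (1/4)·3 + (1/4)·11 + (1/4)·12 + (1/4)·11 = 37/4
R3: (1/4)·5 + (1/4)·2 + (1/4)·2 + (1/4)·10 = 19/4
Highest expected payoff is 37/4, from R2.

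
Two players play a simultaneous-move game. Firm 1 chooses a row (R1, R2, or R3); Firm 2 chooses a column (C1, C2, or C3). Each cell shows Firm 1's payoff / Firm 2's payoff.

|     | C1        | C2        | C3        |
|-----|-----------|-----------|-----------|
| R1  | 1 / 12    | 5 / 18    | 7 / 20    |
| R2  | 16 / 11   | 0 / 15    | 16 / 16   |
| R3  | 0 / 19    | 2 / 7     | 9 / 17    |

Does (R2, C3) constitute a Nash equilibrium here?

Yes

Holding Firm 2 at C3: Firm 1 gets 16 from R2, versus 7 from R1, 9 from R3. No profitable deviation for Firm 1.
Holding Firm 1 at R2: Firm 2 gets 16 from C3, versus 11 from C1, 15 from C2. No profitable deviation for Firm 2 either.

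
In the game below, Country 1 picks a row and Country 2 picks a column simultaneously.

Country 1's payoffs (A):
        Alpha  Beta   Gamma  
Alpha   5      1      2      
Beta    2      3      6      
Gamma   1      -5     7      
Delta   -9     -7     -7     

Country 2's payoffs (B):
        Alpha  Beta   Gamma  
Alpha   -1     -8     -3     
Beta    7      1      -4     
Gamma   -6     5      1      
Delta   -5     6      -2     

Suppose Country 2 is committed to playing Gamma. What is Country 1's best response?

With Country 2 fixed at Gamma, Country 1's payoffs are: Alpha → 2, Beta → 6, Gamma → 7, Delta → -7.
The maximum is 7, achieved by Gamma.

Gamma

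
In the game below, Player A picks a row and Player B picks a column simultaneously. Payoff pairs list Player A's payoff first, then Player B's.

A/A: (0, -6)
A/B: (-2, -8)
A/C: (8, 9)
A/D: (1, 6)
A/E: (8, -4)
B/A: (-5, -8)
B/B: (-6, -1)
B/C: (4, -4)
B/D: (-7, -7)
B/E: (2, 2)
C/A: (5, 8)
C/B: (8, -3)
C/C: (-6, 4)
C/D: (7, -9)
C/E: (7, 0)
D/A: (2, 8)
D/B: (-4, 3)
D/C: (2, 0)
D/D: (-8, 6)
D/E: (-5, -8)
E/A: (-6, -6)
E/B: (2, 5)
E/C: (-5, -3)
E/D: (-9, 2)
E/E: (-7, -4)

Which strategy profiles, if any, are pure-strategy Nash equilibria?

(A, C) and (C, A)

A profile is a Nash equilibrium when each player is best-responding to the other.
Player A's best responses — vs A: C (payoff 5); vs B: C (payoff 8); vs C: A (payoff 8); vs D: C (payoff 7); vs E: A (payoff 8).
Player B's best responses — vs A: C (payoff 9); vs B: E (payoff 2); vs C: A (payoff 8); vs D: A (payoff 8); vs E: B (payoff 5).
Mutual best responses occur at (A, C) and (C, A); at each, neither player gains by switching.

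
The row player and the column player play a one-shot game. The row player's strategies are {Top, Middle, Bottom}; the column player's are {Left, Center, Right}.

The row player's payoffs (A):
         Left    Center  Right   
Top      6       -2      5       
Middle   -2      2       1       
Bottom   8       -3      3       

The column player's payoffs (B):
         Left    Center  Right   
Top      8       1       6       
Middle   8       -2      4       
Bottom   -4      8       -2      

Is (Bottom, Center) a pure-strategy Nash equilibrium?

No

Holding the column player at Center: the row player gets -3 from Bottom but could get 2 by switching to Middle. The row player has a profitable deviation.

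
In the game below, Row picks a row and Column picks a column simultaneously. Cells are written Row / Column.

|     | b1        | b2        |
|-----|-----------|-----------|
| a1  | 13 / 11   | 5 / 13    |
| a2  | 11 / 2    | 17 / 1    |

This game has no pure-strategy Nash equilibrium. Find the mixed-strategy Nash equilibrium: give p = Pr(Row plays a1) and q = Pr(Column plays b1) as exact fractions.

Each player's mixing probability is pinned down by making the *other* player indifferent.
Column indifferent between b1 and b2: p·11 + (1−p)·2 = p·13 + (1−p)·1 ⟹ 2 + 9p = 1 + 12p ⟹ p = 1/3.
Row indifferent between a1 and a2: q·13 + (1−q)·5 = q·11 + (1−q)·17 ⟹ 5 + 8q = 17 + (-6)q ⟹ q = 6/7.

p = 1/3, q = 6/7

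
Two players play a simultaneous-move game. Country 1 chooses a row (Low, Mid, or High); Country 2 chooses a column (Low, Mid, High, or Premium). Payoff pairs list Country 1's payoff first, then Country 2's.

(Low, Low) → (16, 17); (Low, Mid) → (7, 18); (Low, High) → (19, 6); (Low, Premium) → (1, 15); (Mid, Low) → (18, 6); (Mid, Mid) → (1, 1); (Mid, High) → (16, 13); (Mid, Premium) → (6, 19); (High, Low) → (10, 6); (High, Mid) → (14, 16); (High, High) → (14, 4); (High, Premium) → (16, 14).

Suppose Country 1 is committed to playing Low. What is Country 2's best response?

Mid

With Country 1 fixed at Low, Country 2's payoffs are: Low → 17, Mid → 18, High → 6, Premium → 15.
The maximum is 18, achieved by Mid.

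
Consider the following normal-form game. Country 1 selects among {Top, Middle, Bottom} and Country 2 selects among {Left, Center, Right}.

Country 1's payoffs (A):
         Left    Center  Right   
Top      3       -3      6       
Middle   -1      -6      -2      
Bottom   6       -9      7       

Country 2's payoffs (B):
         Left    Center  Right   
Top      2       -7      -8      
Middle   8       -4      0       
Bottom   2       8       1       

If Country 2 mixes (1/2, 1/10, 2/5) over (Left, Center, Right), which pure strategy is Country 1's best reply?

Compute Country 1's expected payoff from each pure strategy against the given mix.
Top: (1/2)·3 + (1/10)·(-3) + (2/5)·6 = 18/5
Middle: (1/2)·(-1) + (1/10)·(-6) + (2/5)·(-2) = -19/10
Bottom: (1/2)·6 + (1/10)·(-9) + (2/5)·7 = 49/10
Highest expected payoff is 49/10, from Bottom.

Bottom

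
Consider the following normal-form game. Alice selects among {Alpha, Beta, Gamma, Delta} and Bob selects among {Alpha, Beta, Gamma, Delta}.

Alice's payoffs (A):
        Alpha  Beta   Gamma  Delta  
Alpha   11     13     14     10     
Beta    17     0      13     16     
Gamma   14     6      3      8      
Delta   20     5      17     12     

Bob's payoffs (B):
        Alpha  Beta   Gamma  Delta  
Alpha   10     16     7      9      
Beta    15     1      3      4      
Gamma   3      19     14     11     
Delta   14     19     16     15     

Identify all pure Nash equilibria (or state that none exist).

(Alpha, Beta)

Find each player's best response to every opponent strategy; NE are the intersections.
Alice's best responses — vs Alpha: Delta (payoff 20); vs Beta: Alpha (payoff 13); vs Gamma: Delta (payoff 17); vs Delta: Beta (payoff 16).
Bob's best responses — vs Alpha: Beta (payoff 16); vs Beta: Alpha (payoff 15); vs Gamma: Beta (payoff 19); vs Delta: Beta (payoff 19).
The only mutual best response is (Alpha, Beta); neither player gains by switching there.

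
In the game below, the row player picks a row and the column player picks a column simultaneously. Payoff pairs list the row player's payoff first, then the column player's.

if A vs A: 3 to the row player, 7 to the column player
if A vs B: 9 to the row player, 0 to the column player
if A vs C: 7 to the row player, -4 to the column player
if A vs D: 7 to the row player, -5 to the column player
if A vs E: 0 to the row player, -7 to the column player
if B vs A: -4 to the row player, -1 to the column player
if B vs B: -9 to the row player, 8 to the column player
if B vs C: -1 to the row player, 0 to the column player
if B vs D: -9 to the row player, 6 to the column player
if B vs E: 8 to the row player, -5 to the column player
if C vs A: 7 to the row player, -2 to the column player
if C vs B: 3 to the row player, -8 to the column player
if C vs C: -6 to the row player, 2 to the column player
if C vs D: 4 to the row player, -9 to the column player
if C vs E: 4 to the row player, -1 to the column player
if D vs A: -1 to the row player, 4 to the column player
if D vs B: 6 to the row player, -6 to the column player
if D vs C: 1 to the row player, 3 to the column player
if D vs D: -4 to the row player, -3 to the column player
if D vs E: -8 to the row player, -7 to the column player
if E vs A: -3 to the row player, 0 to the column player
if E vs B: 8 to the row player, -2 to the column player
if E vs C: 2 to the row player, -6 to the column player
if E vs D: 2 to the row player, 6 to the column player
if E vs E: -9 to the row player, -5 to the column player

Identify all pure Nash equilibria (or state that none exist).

Find each player's best response to every opponent strategy; NE are the intersections.
The row player's best responses — vs A: C (payoff 7); vs B: A (payoff 9); vs C: A (payoff 7); vs D: A (payoff 7); vs E: B (payoff 8).
The column player's best responses — vs A: A (payoff 7); vs B: B (payoff 8); vs C: C (payoff 2); vs D: A (payoff 4); vs E: D (payoff 6).
No cell has both players best-responding. For instance, the row player's best reply to E is B, but against B the column player prefers B over E.

No pure-strategy Nash equilibrium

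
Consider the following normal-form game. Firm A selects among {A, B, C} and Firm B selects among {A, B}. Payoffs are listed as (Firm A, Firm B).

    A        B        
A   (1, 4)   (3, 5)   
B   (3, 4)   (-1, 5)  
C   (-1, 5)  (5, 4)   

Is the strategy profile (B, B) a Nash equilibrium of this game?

Holding Firm B at B: Firm A gets -1 from B but could get 5 by switching to C. Firm A has a profitable deviation.

No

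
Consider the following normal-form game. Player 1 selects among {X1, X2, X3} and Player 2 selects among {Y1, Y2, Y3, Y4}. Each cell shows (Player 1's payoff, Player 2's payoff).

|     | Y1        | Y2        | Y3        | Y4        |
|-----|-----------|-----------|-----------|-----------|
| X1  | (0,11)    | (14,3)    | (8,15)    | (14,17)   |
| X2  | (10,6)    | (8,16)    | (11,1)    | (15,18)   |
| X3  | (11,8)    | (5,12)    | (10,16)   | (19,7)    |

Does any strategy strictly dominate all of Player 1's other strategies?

No strictly dominant strategy

Check whether one of Player 1's strategies beats all alternatives regardless of what the opponent does.
X1 is not dominant: against Y1, X2 gives 10 > 0.
X2 is not dominant: against Y1, X3 gives 11 > 10.
X3 is not dominant: against Y2, X1 gives 14 > 5.
No single strategy is best against every opponent action.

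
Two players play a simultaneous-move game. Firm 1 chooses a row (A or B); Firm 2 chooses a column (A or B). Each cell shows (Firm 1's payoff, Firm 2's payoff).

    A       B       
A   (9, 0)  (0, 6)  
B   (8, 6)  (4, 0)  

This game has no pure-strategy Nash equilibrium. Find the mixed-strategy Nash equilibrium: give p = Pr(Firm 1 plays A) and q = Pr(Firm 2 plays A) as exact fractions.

p = 1/2, q = 4/5

Each player's mixing probability is pinned down by making the *other* player indifferent.
Firm 2 indifferent between A and B: p·0 + (1−p)·6 = p·6 + (1−p)·0 ⟹ 6 + (-6)p = 0 + 6p ⟹ p = 1/2.
Firm 1 indifferent between A and B: q·9 + (1−q)·0 = q·8 + (1−q)·4 ⟹ 0 + 9q = 4 + 4q ⟹ q = 4/5.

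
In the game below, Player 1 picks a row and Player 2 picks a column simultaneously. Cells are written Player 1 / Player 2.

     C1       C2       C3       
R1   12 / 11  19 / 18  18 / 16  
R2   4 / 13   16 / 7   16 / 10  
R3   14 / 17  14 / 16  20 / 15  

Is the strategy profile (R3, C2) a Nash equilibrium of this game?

Holding Player 2 at C2: Player 1 gets 14 from R3 but could get 19 by switching to R1. Player 1 has a profitable deviation.

No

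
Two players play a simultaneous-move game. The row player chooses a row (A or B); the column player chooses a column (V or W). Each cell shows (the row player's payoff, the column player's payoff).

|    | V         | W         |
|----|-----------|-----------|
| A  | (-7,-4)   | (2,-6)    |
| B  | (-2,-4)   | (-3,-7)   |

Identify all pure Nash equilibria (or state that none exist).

Find each player's best response to every opponent strategy; NE are the intersections.
The row player's best responses — vs V: B (payoff -2); vs W: A (payoff 2).
The column player's best responses — vs A: V (payoff -4); vs B: V (payoff -4).
The only mutual best response is (B, V); neither player gains by switching there.

(B, V)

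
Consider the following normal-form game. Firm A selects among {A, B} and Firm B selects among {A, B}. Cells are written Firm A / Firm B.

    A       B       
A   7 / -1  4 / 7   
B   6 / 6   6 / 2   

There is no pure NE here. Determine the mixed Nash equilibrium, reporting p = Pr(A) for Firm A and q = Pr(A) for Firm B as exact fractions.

In a mixed NE each player is indifferent between their pure strategies, so the opponent's mix sets the indifference.
Firm B indifferent between A and B: p·(-1) + (1−p)·6 = p·7 + (1−p)·2 ⟹ 6 + (-7)p = 2 + 5p ⟹ p = 1/3.
Firm A indifferent between A and B: q·7 + (1−q)·4 = q·6 + (1−q)·6 ⟹ 4 + 3q = 6 + 0q ⟹ q = 2/3.

p = 1/3, q = 2/3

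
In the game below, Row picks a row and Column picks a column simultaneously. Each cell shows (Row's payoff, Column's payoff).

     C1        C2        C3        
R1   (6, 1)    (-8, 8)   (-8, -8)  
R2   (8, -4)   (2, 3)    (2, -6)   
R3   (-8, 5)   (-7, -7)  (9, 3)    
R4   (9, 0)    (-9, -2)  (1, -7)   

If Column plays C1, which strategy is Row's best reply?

R4

With Column fixed at C1, Row's payoffs are: R1 → 6, R2 → 8, R3 → -8, R4 → 9.
The maximum is 9, achieved by R4.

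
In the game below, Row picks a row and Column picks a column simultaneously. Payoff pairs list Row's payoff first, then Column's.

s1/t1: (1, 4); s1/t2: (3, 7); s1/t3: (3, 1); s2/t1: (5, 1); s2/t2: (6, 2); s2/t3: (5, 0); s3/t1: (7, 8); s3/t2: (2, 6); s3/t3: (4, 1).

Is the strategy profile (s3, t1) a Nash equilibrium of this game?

Holding Column at t1: Row gets 7 from s3, versus 1 from s1, 5 from s2. No profitable deviation for Row.
Holding Row at s3: Column gets 8 from t1, versus 6 from t2, 1 from t3. No profitable deviation for Column either.

Yes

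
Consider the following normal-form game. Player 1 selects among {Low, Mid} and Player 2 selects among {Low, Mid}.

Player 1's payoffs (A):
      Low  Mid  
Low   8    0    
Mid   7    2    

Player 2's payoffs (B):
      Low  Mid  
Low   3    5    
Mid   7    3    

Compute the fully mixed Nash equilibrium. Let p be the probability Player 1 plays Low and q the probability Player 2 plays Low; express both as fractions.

Each player's mixing probability is pinned down by making the *other* player indifferent.
Player 2 indifferent between Low and Mid: p·3 + (1−p)·7 = p·5 + (1−p)·3 ⟹ 7 + (-4)p = 3 + 2p ⟹ p = 2/3.
Player 1 indifferent between Low and Mid: q·8 + (1−q)·0 = q·7 + (1−q)·2 ⟹ 0 + 8q = 2 + 5q ⟹ q = 2/3.

p = 2/3, q = 2/3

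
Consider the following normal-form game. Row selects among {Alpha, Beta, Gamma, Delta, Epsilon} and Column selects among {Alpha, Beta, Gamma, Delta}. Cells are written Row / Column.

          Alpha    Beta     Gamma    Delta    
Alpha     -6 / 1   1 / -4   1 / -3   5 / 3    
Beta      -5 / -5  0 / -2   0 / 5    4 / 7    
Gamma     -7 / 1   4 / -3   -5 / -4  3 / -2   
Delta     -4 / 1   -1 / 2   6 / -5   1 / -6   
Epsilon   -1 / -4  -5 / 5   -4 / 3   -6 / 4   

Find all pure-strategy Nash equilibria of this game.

(Alpha, Delta)

A profile is a Nash equilibrium when each player is best-responding to the other.
Row's best responses — vs Alpha: Epsilon (payoff -1); vs Beta: Gamma (payoff 4); vs Gamma: Delta (payoff 6); vs Delta: Alpha (payoff 5).
Column's best responses — vs Alpha: Delta (payoff 3); vs Beta: Delta (payoff 7); vs Gamma: Alpha (payoff 1); vs Delta: Beta (payoff 2); vs Epsilon: Beta (payoff 5).
The only mutual best response is (Alpha, Delta); neither player gains by switching there.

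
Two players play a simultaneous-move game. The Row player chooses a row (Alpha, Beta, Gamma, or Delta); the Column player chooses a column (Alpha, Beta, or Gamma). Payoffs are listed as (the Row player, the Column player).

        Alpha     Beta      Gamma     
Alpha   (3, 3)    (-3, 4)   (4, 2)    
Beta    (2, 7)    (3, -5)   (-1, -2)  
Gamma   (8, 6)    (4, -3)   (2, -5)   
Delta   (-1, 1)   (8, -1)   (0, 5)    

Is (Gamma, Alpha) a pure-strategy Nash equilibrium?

Yes

Holding the Column player at Alpha: the Row player gets 8 from Gamma, versus 3 from Alpha, 2 from Beta, -1 from Delta. No profitable deviation for the Row player.
Holding the Row player at Gamma: the Column player gets 6 from Alpha, versus -3 from Beta, -5 from Gamma. No profitable deviation for the Column player either.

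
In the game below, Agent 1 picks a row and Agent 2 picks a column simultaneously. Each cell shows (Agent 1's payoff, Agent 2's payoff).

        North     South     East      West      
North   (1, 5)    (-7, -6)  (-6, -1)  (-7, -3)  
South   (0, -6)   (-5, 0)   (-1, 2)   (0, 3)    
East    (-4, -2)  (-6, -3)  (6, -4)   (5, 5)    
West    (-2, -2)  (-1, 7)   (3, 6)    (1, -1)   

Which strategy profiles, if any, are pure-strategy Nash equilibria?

Find each player's best response to every opponent strategy; NE are the intersections.
Agent 1's best responses — vs North: North (payoff 1); vs South: West (payoff -1); vs East: East (payoff 6); vs West: East (payoff 5).
Agent 2's best responses — vs North: North (payoff 5); vs South: West (payoff 3); vs East: West (payoff 5); vs West: South (payoff 7).
Mutual best responses occur at (North, North), (East, West), and (West, South); at each, neither player gains by switching.

(North, North), (East, West), and (West, South)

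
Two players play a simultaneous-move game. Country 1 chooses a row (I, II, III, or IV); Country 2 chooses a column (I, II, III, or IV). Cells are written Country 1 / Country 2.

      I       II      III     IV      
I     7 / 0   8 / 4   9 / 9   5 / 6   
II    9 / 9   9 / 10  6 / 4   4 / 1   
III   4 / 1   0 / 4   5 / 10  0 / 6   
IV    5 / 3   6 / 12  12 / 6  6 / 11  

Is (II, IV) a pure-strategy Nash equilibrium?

Holding Country 2 at IV: Country 1 gets 4 from II but could get 6 by switching to IV. Country 1 has a profitable deviation.

No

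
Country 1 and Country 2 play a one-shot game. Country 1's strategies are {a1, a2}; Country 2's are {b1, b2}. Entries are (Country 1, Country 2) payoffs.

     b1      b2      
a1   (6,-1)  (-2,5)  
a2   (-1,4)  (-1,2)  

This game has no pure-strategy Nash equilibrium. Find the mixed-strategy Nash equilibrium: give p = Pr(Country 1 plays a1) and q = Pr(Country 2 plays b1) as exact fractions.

p = 1/4, q = 1/8

In a mixed NE each player is indifferent between their pure strategies, so the opponent's mix sets the indifference.
Country 2 indifferent between b1 and b2: p·(-1) + (1−p)·4 = p·5 + (1−p)·2 ⟹ 4 + (-5)p = 2 + 3p ⟹ p = 1/4.
Country 1 indifferent between a1 and a2: q·6 + (1−q)·(-2) = q·(-1) + (1−q)·(-1) ⟹ (-2) + 8q = (-1) + 0q ⟹ q = 1/8.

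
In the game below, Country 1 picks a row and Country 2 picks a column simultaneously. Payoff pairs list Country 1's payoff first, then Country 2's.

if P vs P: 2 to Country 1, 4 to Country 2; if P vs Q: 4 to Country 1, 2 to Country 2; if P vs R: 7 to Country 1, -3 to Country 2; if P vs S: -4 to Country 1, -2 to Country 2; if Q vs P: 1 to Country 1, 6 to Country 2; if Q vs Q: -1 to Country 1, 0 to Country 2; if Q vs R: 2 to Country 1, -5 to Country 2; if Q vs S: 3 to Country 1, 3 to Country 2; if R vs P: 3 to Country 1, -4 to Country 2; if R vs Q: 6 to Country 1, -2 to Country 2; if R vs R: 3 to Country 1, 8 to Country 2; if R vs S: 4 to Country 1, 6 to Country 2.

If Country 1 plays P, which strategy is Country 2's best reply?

With Country 1 fixed at P, Country 2's payoffs are: P → 4, Q → 2, R → -3, S → -2.
The maximum is 4, achieved by P.

P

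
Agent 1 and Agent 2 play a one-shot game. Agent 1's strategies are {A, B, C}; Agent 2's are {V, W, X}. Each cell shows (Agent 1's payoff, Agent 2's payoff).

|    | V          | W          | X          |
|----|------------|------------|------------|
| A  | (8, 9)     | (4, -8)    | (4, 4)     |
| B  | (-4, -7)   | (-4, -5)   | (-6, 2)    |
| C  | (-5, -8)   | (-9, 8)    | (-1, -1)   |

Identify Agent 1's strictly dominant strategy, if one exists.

A

A strategy is strictly dominant if it gives Agent 1 a strictly higher payoff than every other strategy, against every choice by the opponent.
A strictly dominates: vs V: 8 > each of {-4, -5}; vs W: 4 > each of {-4, -9}; vs X: 4 > each of {-6, -1}.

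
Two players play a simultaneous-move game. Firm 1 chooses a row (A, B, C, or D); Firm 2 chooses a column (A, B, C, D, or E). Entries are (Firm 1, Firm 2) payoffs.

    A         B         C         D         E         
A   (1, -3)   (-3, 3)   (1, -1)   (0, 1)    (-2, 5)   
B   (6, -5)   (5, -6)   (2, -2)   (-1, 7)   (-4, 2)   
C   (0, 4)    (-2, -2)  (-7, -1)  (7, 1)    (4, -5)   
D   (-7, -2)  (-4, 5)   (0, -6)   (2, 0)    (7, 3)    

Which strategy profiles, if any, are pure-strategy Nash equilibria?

None

Check mutual best responses: a cell is a NE iff neither player can gain by unilaterally deviating.
Firm 1's best responses — vs A: B (payoff 6); vs B: B (payoff 5); vs C: B (payoff 2); vs D: C (payoff 7); vs E: D (payoff 7).
Firm 2's best responses — vs A: E (payoff 5); vs B: D (payoff 7); vs C: A (payoff 4); vs D: B (payoff 5).
No cell has both players best-responding. For instance, Firm 1's best reply to D is C, but against C Firm 2 prefers A over D.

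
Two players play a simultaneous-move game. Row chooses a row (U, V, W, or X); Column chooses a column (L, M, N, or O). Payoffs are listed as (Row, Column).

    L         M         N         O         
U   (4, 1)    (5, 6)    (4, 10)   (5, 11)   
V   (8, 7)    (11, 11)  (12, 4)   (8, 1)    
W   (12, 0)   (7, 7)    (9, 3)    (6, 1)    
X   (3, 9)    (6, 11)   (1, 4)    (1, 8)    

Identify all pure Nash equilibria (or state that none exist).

Check mutual best responses: a cell is a NE iff neither player can gain by unilaterally deviating.
Row's best responses — vs L: W (payoff 12); vs M: V (payoff 11); vs N: V (payoff 12); vs O: V (payoff 8).
Column's best responses — vs U: O (payoff 11); vs V: M (payoff 11); vs W: M (payoff 7); vs X: M (payoff 11).
The only mutual best response is (V, M); neither player gains by switching there.

(V, M)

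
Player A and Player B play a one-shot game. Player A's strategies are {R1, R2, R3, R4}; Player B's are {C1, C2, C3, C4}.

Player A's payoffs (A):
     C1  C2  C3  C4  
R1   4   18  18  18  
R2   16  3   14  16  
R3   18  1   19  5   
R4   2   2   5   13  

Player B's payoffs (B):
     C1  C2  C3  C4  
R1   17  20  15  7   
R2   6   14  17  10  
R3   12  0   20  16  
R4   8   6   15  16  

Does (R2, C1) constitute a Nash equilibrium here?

No

Holding Player B at C1: Player A gets 16 from R2 but could get 18 by switching to R3. Player A has a profitable deviation.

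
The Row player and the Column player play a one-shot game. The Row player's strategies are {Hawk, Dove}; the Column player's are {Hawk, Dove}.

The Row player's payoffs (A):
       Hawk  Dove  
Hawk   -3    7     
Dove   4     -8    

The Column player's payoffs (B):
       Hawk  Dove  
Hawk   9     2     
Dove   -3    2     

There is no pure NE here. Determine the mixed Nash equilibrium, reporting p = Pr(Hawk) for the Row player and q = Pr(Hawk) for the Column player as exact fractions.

In a mixed NE each player is indifferent between their pure strategies, so the opponent's mix sets the indifference.
The Column player indifferent between Hawk and Dove: p·9 + (1−p)·(-3) = p·2 + (1−p)·2 ⟹ (-3) + 12p = 2 + 0p ⟹ p = 5/12.
The Row player indifferent between Hawk and Dove: q·(-3) + (1−q)·7 = q·4 + (1−q)·(-8) ⟹ 7 + (-10)q = (-8) + 12q ⟹ q = 15/22.

p = 5/12, q = 15/22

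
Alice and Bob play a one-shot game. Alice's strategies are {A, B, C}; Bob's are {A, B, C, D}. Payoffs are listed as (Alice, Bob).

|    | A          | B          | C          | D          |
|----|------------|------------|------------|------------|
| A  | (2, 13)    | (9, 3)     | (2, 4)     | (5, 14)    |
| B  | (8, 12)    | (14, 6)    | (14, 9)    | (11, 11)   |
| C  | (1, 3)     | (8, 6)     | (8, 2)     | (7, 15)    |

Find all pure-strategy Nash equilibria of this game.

(B, A)

A profile is a Nash equilibrium when each player is best-responding to the other.
Alice's best responses — vs A: B (payoff 8); vs B: B (payoff 14); vs C: B (payoff 14); vs D: B (payoff 11).
Bob's best responses — vs A: D (payoff 14); vs B: A (payoff 12); vs C: D (payoff 15).
The only mutual best response is (B, A); neither player gains by switching there.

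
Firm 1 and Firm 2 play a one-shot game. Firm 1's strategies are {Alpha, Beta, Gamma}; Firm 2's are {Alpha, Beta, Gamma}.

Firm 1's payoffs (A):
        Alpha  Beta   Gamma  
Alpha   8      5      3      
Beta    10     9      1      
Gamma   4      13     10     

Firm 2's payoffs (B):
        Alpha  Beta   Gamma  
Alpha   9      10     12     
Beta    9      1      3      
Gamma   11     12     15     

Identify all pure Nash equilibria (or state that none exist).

(Beta, Alpha) and (Gamma, Gamma)

Check mutual best responses: a cell is a NE iff neither player can gain by unilaterally deviating.
Firm 1's best responses — vs Alpha: Beta (payoff 10); vs Beta: Gamma (payoff 13); vs Gamma: Gamma (payoff 10).
Firm 2's best responses — vs Alpha: Gamma (payoff 12); vs Beta: Alpha (payoff 9); vs Gamma: Gamma (payoff 15).
Mutual best responses occur at (Beta, Alpha) and (Gamma, Gamma); at each, neither player gains by switching.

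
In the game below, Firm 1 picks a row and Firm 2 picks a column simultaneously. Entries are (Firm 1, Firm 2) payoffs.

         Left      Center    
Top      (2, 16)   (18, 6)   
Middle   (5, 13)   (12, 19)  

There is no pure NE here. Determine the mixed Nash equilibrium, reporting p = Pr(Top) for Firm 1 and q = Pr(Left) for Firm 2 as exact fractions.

Each player's mixing probability is pinned down by making the *other* player indifferent.
Firm 2 indifferent between Left and Center: p·16 + (1−p)·13 = p·6 + (1−p)·19 ⟹ 13 + 3p = 19 + (-13)p ⟹ p = 3/8.
Firm 1 indifferent between Top and Middle: q·2 + (1−q)·18 = q·5 + (1−q)·12 ⟹ 18 + (-16)q = 12 + (-7)q ⟹ q = 2/3.

p = 3/8, q = 2/3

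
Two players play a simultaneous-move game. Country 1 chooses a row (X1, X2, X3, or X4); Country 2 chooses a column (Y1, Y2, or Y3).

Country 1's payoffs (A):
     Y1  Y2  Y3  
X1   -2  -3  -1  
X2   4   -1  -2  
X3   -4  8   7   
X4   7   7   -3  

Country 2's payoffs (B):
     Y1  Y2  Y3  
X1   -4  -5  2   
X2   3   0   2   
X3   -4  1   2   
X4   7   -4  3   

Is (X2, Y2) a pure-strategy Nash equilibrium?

No

Holding Country 2 at Y2: Country 1 gets -1 from X2 but could get 8 by switching to X3. Country 1 has a profitable deviation.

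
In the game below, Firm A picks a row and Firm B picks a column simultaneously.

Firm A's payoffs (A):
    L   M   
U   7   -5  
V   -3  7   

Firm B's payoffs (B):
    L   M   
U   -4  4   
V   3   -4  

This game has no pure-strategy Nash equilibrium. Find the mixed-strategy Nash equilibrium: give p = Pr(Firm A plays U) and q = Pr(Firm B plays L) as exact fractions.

p = 7/15, q = 6/11

Each player's mixing probability is pinned down by making the *other* player indifferent.
Firm B indifferent between L and M: p·(-4) + (1−p)·3 = p·4 + (1−p)·(-4) ⟹ 3 + (-7)p = (-4) + 8p ⟹ p = 7/15.
Firm A indifferent between U and V: q·7 + (1−q)·(-5) = q·(-3) + (1−q)·7 ⟹ (-5) + 12q = 7 + (-10)q ⟹ q = 6/11.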